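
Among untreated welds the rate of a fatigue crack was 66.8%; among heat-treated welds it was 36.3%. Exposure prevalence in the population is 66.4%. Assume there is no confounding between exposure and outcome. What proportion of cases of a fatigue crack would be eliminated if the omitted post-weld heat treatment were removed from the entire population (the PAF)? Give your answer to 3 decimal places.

p₁ = 0.668, p₀ = 0.363.
Overall risk P(Y=1) = π·p₁ + (1−π)·p₀ = 0.664×0.668 + 0.336×0.363 = 0.56552.
Under exogeneity, PAF = [P(Y=1) − p₀] / P(Y=1).
PAF = (0.56552 − 0.363) / 0.56552 ≈ 0.3581

PAF ≈ 0.358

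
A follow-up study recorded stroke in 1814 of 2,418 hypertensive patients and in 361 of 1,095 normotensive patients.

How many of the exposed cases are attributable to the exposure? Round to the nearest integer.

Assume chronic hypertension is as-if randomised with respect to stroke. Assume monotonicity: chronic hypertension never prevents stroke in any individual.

about 1017 cases

p₁ = P(outcome | exposed) = 1814/2418 = 0.75021
p₀ = P(outcome | unexposed) = 361/1095 = 0.32968
PN = (p₁ − p₀)/p₁ = (0.75021 − 0.32968) / 0.75021 ≈ 0.56055.
Attributable cases ≈ PN × (exposed cases) = 0.56055 × 1814 ≈ 1016.83.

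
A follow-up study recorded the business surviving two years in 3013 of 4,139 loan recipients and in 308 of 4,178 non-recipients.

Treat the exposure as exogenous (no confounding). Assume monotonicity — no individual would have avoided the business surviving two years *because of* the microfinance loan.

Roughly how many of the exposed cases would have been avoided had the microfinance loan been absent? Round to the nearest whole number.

about 2708 cases

p₁ = P(outcome | exposed) = 3013/4139 = 0.72795
p₀ = P(outcome | unexposed) = 308/4178 = 0.073719
PN = (p₁ − p₀)/p₁ = (0.72795 − 0.073719) / 0.72795 ≈ 0.89873.
Attributable cases ≈ PN × (exposed cases) = 0.89873 × 3013 ≈ 2707.88.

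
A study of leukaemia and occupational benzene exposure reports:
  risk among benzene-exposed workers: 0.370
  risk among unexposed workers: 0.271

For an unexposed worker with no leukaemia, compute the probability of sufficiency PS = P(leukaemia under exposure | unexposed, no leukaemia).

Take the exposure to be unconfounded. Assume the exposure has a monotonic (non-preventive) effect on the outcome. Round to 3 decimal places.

PS ≈ 0.136

Let p₁ = 0.37, p₀ = 0.271.
Under exogeneity and monotonicity, PS = (p₁ − p₀) / (1 − p₀).
PS = (0.37 − 0.271) / (1 − 0.271) = 0.099 / 0.729 ≈ 0.1358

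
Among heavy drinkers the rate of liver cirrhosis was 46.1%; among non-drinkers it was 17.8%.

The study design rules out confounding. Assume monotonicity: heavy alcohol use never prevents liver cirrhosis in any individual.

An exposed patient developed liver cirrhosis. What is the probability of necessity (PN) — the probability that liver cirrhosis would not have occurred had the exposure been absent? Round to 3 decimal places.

PN ≈ 0.614

p₁ = 0.461, p₀ = 0.178.
Under exogeneity and monotonicity, PN = (p₁ − p₀) / p₁.
PN = (0.461 − 0.178) / 0.461 = 0.283 / 0.461 ≈ 0.6139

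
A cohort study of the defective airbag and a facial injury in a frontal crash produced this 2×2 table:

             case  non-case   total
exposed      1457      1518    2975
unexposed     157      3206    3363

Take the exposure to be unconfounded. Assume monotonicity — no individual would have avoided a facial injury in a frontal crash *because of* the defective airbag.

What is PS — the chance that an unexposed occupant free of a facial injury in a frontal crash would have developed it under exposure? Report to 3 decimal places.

PS ≈ 0.465

p₁ = P(outcome | exposed) = 1457/2975 = 0.48975
p₀ = P(outcome | unexposed) = 157/3363 = 0.046685
Under exogeneity and monotonicity, PS = (p₁ − p₀) / (1 − p₀).
PS = (0.48975 − 0.046685) / (1 − 0.046685) = 0.44306 / 0.95332 ≈ 0.4648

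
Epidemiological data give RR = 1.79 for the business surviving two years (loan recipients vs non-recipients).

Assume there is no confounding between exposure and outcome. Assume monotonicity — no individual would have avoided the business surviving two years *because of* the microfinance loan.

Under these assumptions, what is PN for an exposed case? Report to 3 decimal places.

Under exogeneity and monotonicity, PN = (RR − 1) / RR = 1 − 1/RR.
PN = (1.79 − 1) / 1.79 = 0.79 / 1.79 ≈ 0.4413

PN ≈ 0.441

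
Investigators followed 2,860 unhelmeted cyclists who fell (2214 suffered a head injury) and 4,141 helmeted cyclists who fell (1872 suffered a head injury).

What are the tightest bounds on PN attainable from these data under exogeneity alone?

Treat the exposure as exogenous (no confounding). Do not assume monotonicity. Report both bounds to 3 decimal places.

p₁ = P(outcome | exposed) = 2214/2860 = 0.77413
p₀ = P(outcome | unexposed) = 1872/4141 = 0.45206
Under exogeneity alone the bounds on PN are max{0,(p₁−p₀)/p₁} ≤ PN ≤ min{1,(1−p₀)/p₁}.
  lower = (p₁ − p₀)/p₁ = 0.32206 / 0.77413 ≈ 0.4160
  upper = min{1, (1 − p₀)/p₁} = 0.54794 / 0.77413 ≈ 0.7078

0.416 ≤ PN ≤ 0.708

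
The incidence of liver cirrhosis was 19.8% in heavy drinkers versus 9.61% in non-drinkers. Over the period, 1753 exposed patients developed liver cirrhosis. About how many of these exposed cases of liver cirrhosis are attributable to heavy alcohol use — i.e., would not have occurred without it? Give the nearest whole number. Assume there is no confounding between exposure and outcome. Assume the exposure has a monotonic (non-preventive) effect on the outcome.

p₁ = 0.198, p₀ = 0.0961.
PN = (p₁ − p₀)/p₁ = (0.198 − 0.0961) / 0.198 ≈ 0.51465.
Attributable cases ≈ PN × (exposed cases) = 0.51465 × 1753 ≈ 902.18.

about 902 cases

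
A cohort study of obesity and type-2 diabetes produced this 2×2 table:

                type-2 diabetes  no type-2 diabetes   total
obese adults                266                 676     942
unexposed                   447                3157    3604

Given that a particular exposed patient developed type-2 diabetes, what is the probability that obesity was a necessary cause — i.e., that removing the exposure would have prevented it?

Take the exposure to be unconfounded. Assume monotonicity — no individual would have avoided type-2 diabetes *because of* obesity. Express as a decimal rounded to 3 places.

p₁ = P(outcome | exposed) = 266/942 = 0.28238
p₀ = P(outcome | unexposed) = 447/3604 = 0.12403
Under exogeneity and monotonicity, PN = (p₁ − p₀)/p₁.
PN = (0.28238 − 0.12403) / 0.28238 ≈ 0.5608

PN ≈ 0.561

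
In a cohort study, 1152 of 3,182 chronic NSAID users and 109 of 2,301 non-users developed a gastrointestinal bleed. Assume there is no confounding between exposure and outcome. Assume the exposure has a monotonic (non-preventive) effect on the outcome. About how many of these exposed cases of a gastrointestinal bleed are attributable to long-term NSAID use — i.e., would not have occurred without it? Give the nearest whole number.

p₁ = P(outcome | exposed) = 1152/3182 = 0.36204
p₀ = P(outcome | unexposed) = 109/2301 = 0.047371
PN = (p₁ − p₀)/p₁ = (0.36204 − 0.047371) / 0.36204 ≈ 0.86915.
Attributable cases ≈ PN × (exposed cases) = 0.86915 × 1152 ≈ 1001.27.

about 1001 cases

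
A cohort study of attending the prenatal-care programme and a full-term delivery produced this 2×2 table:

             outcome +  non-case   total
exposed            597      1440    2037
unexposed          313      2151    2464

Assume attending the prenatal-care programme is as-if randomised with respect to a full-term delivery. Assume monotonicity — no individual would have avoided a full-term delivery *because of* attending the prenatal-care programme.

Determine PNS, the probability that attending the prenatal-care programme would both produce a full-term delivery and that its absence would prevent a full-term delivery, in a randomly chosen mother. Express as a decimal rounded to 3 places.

p₁ = P(outcome | exposed) = 597/2037 = 0.29308
p₀ = P(outcome | unexposed) = 313/2464 = 0.12703
Under exogeneity and monotonicity, PNS = p₁ − p₀.
PNS = 0.29308 − 0.12703 = 0.16605

PNS ≈ 0.166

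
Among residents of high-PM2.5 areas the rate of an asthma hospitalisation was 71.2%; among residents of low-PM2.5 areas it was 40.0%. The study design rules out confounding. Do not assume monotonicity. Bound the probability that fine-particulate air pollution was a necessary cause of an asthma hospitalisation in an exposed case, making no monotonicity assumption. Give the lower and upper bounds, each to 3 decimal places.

p₁ = 0.712, p₀ = 0.4.
Under exogeneity alone the bounds on PN are max{0,(p₁−p₀)/p₁} ≤ PN ≤ min{1,(1−p₀)/p₁}.
  lower = (p₁ − p₀)/p₁ = 0.312 / 0.712 ≈ 0.4382
  upper = min{1, (1 − p₀)/p₁} = 0.6 / 0.712 ≈ 0.8427

0.438 ≤ PN ≤ 0.843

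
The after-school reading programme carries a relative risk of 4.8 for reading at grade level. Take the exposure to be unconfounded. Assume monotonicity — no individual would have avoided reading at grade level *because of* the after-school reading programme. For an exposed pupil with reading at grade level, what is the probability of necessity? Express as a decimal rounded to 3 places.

Under exogeneity and monotonicity, PN = (RR − 1) / RR = 1 − 1/RR.
PN = (4.8 − 1) / 4.8 = 3.8 / 4.8 ≈ 0.7917

PN ≈ 0.792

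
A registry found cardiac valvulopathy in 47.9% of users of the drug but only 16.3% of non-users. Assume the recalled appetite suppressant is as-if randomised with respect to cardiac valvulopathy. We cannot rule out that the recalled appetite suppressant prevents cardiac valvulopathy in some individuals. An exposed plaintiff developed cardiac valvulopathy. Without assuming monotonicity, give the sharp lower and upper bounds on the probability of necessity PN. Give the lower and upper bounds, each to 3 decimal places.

0.660 ≤ PN ≤ 1.000

p₁ = 0.479, p₀ = 0.163.
Under exogeneity alone the bounds on PN are max{0,(p₁−p₀)/p₁} ≤ PN ≤ min{1,(1−p₀)/p₁}.
  lower = (p₁ − p₀)/p₁ = 0.316 / 0.479 ≈ 0.6597
  upper = min{1, (1 − p₀)/p₁} = 0.837 / 0.479 ≈ 1.7474 → capped at 1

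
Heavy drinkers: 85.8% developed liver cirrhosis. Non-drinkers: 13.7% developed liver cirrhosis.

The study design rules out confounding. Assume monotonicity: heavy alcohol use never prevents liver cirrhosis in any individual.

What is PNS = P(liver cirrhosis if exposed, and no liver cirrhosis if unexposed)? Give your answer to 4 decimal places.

PNS ≈ 0.7210

p₁ = 0.858, p₀ = 0.137.
Under exogeneity and monotonicity, PNS = p₁ − p₀.
PNS = 0.858 − 0.137 = 0.721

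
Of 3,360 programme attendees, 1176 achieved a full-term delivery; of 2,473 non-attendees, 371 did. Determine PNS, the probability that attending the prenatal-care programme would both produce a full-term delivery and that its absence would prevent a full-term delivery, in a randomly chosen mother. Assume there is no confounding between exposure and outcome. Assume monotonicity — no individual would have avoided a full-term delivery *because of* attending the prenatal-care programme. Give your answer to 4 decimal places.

PNS ≈ 0.2000

p₁ = P(outcome | exposed) = 1176/3360 = 0.35
p₀ = P(outcome | unexposed) = 371/2473 = 0.15002
Under exogeneity and monotonicity, PNS = p₁ − p₀.
PNS = 0.35 − 0.15002 = 0.19998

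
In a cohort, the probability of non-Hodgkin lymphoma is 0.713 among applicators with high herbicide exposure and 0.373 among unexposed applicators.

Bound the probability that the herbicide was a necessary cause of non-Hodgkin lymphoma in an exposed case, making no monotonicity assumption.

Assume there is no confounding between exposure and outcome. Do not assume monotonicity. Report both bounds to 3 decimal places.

Let p₁ = 0.713, p₀ = 0.373.
Under exogeneity alone the bounds on PN are max{0,(p₁−p₀)/p₁} ≤ PN ≤ min{1,(1−p₀)/p₁}.
  lower = (p₁ − p₀)/p₁ = 0.34 / 0.713 ≈ 0.4769
  upper = min{1, (1 − p₀)/p₁} = 0.627 / 0.713 ≈ 0.8794

0.477 ≤ PN ≤ 0.879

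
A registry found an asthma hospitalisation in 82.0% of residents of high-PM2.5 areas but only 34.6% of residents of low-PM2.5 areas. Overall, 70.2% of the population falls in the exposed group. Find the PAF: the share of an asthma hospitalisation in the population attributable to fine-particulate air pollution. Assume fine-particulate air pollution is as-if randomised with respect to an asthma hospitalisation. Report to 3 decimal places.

p₁ = 0.82, p₀ = 0.346.
Overall risk P(Y=1) = π·p₁ + (1−π)·p₀ = 0.702×0.82 + 0.298×0.346 = 0.67875.
Under exogeneity, PAF = [P(Y=1) − p₀] / P(Y=1).
PAF = (0.67875 − 0.346) / 0.67875 ≈ 0.4902

PAF ≈ 0.490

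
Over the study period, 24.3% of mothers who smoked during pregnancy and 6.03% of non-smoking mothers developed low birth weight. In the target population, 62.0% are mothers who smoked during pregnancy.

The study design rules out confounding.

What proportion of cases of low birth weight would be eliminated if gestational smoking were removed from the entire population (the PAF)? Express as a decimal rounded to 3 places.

p₁ = 0.243, p₀ = 0.0603.
Overall risk P(Y=1) = π·p₁ + (1−π)·p₀ = 0.62×0.243 + 0.38×0.0603 = 0.17357.
Under exogeneity, PAF = [P(Y=1) − p₀] / P(Y=1).
PAF = (0.17357 − 0.0603) / 0.17357 ≈ 0.6526

PAF ≈ 0.653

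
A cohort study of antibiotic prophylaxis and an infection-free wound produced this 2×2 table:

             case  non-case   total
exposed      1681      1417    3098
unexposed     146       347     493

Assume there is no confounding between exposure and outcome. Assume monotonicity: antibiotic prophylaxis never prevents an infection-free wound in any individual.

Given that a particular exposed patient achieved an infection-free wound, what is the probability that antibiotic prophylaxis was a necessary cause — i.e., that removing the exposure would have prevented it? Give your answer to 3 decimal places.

PN ≈ 0.454

p₁ = P(outcome | exposed) = 1681/3098 = 0.54261
p₀ = P(outcome | unexposed) = 146/493 = 0.29615
Under exogeneity and monotonicity, PN = (p₁ − p₀)/p₁.
PN = (0.54261 − 0.29615) / 0.54261 ≈ 0.4542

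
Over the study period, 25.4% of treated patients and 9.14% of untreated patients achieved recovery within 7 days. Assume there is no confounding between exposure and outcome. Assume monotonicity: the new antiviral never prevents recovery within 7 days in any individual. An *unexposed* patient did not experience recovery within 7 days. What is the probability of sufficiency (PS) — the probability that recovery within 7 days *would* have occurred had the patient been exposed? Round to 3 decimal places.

p₁ = 0.254, p₀ = 0.0914.
Under exogeneity and monotonicity, PS = (p₁ − p₀) / (1 − p₀).
PS = (0.254 − 0.0914) / (1 − 0.0914) = 0.1626 / 0.9086 ≈ 0.1790

PS ≈ 0.179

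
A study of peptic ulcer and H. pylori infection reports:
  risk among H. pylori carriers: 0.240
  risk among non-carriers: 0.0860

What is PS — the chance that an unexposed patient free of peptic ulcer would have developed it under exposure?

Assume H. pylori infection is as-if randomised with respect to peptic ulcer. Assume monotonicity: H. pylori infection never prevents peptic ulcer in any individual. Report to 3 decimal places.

PS ≈ 0.168

Let p₁ = 0.24, p₀ = 0.086.
Under exogeneity and monotonicity, PS = (p₁ − p₀) / (1 − p₀).
PS = (0.24 − 0.086) / (1 − 0.086) = 0.154 / 0.914 ≈ 0.1685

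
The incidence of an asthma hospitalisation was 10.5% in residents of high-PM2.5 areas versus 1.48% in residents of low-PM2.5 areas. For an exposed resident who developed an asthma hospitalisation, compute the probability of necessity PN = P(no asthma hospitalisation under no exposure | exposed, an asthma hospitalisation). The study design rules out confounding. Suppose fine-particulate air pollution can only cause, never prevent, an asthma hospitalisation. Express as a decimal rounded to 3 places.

PN ≈ 0.859

p₁ = 0.105, p₀ = 0.0148.
Under exogeneity and monotonicity, PN = (p₁ − p₀) / p₁.
PN = (0.105 − 0.0148) / 0.105 = 0.0902 / 0.105 ≈ 0.8590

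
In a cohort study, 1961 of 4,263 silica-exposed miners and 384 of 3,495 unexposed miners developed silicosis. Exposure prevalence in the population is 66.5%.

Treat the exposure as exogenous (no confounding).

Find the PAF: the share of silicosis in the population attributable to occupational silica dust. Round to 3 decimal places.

p₁ = P(outcome | exposed) = 1961/4263 = 0.46
p₀ = P(outcome | unexposed) = 384/3495 = 0.10987
Overall risk P(Y=1) = π·p₁ + (1−π)·p₀ = 0.665×0.46 + 0.335×0.10987 = 0.34271.
Under exogeneity, PAF = [P(Y=1) − p₀] / P(Y=1).
PAF = (0.34271 − 0.10987) / 0.34271 ≈ 0.6794

PAF ≈ 0.679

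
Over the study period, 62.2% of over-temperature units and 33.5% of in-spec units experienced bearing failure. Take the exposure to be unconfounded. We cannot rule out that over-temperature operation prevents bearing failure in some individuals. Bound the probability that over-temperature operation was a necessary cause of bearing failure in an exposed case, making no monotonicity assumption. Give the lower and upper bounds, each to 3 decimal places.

0.461 ≤ PN ≤ 1.000

p₁ = 0.622, p₀ = 0.335.
Under exogeneity alone the bounds on PN are max{0,(p₁−p₀)/p₁} ≤ PN ≤ min{1,(1−p₀)/p₁}.
  lower = (p₁ − p₀)/p₁ = 0.287 / 0.622 ≈ 0.4614
  upper = min{1, (1 − p₀)/p₁} = 0.665 / 0.622 ≈ 1.0691 → capped at 1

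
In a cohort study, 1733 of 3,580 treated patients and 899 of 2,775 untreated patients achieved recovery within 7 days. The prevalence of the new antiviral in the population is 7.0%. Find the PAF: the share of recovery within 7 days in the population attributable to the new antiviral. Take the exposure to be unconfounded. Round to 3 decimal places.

p₁ = P(outcome | exposed) = 1733/3580 = 0.48408
p₀ = P(outcome | unexposed) = 899/2775 = 0.32396
Overall risk P(Y=1) = π·p₁ + (1−π)·p₀ = 0.07×0.48408 + 0.93×0.32396 = 0.33517.
Under exogeneity, PAF = [P(Y=1) − p₀] / P(Y=1).
PAF = (0.33517 − 0.32396) / 0.33517 ≈ 0.0334

PAF ≈ 0.033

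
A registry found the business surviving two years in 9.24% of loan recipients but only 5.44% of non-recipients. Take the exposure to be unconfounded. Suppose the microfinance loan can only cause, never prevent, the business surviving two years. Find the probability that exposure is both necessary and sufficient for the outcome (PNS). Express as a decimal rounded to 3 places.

p₁ = 0.0924, p₀ = 0.0544.
Under exogeneity and monotonicity, PNS = p₁ − p₀.
PNS = 0.0924 − 0.0544 = 0.038

PNS ≈ 0.038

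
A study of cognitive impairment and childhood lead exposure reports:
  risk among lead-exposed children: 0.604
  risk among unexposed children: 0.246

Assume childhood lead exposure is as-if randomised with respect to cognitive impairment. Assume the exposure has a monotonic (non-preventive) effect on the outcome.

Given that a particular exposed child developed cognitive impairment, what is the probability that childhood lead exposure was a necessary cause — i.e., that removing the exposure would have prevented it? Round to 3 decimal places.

PN ≈ 0.593

Let p₁ = 0.604, p₀ = 0.246.
Under exogeneity and monotonicity, PN = (p₁ − p₀) / p₁.
PN = (0.604 − 0.246) / 0.604 = 0.358 / 0.604 ≈ 0.5927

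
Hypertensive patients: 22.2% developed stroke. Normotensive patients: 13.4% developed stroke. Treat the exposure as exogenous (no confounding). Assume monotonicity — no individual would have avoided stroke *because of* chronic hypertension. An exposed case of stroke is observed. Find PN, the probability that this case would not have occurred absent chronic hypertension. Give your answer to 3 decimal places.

PN ≈ 0.396

p₁ = 0.222, p₀ = 0.134.
Under exogeneity and monotonicity, PN = (p₁ − p₀) / p₁.
PN = (0.222 − 0.134) / 0.222 = 0.088 / 0.222 ≈ 0.3964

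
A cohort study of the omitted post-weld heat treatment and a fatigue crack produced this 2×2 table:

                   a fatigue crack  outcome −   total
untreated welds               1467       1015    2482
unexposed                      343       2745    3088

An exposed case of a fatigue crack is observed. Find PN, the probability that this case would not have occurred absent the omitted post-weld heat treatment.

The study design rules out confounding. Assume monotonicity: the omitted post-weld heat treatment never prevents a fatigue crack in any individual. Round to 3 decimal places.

p₁ = P(outcome | exposed) = 1467/2482 = 0.59106
p₀ = P(outcome | unexposed) = 343/3088 = 0.11108
Under exogeneity and monotonicity, PN = (p₁ − p₀) / p₁.
PN = (0.59106 − 0.11108) / 0.59106 = 0.47998 / 0.59106 ≈ 0.8121

PN ≈ 0.812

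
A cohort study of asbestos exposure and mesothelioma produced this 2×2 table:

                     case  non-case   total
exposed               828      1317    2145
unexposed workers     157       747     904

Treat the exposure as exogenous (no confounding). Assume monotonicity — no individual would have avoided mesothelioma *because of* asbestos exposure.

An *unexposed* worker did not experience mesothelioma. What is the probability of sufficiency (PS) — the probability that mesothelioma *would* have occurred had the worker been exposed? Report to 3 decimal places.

PS ≈ 0.257

p₁ = P(outcome | exposed) = 828/2145 = 0.38601
p₀ = P(outcome | unexposed) = 157/904 = 0.17367
Under exogeneity and monotonicity, PS = (p₁ − p₀) / (1 − p₀).
PS = (0.38601 − 0.17367) / (1 − 0.17367) = 0.21234 / 0.82633 ≈ 0.2570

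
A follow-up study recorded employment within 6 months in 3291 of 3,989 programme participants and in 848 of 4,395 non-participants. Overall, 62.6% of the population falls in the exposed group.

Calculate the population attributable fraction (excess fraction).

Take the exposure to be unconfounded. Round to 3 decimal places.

PAF ≈ 0.672

p₁ = P(outcome | exposed) = 3291/3989 = 0.82502
p₀ = P(outcome | unexposed) = 848/4395 = 0.19295
Overall risk P(Y=1) = π·p₁ + (1−π)·p₀ = 0.626×0.82502 + 0.374×0.19295 = 0.58862.
Under exogeneity, PAF = [P(Y=1) − p₀] / P(Y=1).
PAF = (0.58862 − 0.19295) / 0.58862 ≈ 0.6722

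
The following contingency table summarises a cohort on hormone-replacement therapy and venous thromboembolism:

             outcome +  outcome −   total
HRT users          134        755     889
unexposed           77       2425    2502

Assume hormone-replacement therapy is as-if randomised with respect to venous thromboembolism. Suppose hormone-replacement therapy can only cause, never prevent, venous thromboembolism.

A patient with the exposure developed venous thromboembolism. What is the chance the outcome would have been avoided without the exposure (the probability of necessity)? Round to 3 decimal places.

PN ≈ 0.796

p₁ = P(outcome | exposed) = 134/889 = 0.15073
p₀ = P(outcome | unexposed) = 77/2502 = 0.030775
Under exogeneity and monotonicity, PN = (p₁ − p₀) / p₁.
PN = (0.15073 − 0.030775) / 0.15073 = 0.11996 / 0.15073 ≈ 0.7958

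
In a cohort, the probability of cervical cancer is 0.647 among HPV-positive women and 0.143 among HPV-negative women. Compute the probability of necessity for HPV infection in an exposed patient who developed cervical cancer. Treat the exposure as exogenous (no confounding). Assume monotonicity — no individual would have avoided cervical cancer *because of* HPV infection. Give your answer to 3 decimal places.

PN ≈ 0.779

Let p₁ = 0.647, p₀ = 0.143.
Under exogeneity and monotonicity, PN = (p₁ − p₀) / p₁.
PN = (0.647 − 0.143) / 0.647 = 0.504 / 0.647 ≈ 0.7790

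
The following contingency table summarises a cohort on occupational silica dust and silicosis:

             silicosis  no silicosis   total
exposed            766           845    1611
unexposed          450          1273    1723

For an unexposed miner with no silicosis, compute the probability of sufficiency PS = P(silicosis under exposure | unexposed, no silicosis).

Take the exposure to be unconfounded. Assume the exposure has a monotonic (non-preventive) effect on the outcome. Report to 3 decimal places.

PS ≈ 0.290

p₁ = P(outcome | exposed) = 766/1611 = 0.47548
p₀ = P(outcome | unexposed) = 450/1723 = 0.26117
Under exogeneity and monotonicity, PS = (p₁ − p₀)/(1 − p₀).
PS = (0.47548 − 0.26117) / 0.73883 ≈ 0.2901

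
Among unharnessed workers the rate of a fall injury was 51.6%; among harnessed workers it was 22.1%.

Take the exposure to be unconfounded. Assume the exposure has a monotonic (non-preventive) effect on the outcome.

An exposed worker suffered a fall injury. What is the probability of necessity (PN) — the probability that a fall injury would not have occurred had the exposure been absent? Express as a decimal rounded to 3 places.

PN ≈ 0.572

p₁ = 0.516, p₀ = 0.221.
Under exogeneity and monotonicity, PN = (p₁ − p₀) / p₁.
PN = (0.516 − 0.221) / 0.516 = 0.295 / 0.516 ≈ 0.5717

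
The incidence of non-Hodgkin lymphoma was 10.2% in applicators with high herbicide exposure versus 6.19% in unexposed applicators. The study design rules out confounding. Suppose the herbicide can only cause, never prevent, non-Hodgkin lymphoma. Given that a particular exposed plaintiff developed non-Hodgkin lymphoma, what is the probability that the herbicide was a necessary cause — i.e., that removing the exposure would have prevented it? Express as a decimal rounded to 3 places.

PN ≈ 0.393

p₁ = 0.102, p₀ = 0.0619.
Under exogeneity and monotonicity, PN = (p₁ − p₀) / p₁.
PN = (0.102 − 0.0619) / 0.102 = 0.0401 / 0.102 ≈ 0.3931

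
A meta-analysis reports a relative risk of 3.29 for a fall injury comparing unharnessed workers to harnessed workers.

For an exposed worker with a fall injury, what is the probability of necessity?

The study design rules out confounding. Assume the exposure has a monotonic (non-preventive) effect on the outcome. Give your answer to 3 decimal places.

Under exogeneity and monotonicity, PN = (RR − 1) / RR = 1 − 1/RR.
PN = (3.29 − 1) / 3.29 = 2.29 / 3.29 ≈ 0.6960

PN ≈ 0.696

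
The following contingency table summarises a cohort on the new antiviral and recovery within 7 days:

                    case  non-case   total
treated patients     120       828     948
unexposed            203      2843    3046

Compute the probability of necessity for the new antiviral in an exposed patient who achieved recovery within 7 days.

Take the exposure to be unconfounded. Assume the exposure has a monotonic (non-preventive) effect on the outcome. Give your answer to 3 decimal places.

p₁ = P(outcome | exposed) = 120/948 = 0.12658
p₀ = P(outcome | unexposed) = 203/3046 = 0.066645
Under exogeneity and monotonicity, PN = (p₁ − p₀)/p₁.
PN = (0.12658 − 0.066645) / 0.12658 ≈ 0.4735

PN ≈ 0.474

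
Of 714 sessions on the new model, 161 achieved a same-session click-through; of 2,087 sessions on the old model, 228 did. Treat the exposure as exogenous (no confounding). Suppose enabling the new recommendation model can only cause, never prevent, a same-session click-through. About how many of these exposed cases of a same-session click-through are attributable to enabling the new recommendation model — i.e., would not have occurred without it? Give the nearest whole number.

about 83 cases

p₁ = P(outcome | exposed) = 161/714 = 0.22549
p₀ = P(outcome | unexposed) = 228/2087 = 0.10925
PN = (p₁ − p₀)/p₁ = (0.22549 − 0.10925) / 0.22549 ≈ 0.51551.
Attributable cases ≈ PN × (exposed cases) = 0.51551 × 161 ≈ 83.00.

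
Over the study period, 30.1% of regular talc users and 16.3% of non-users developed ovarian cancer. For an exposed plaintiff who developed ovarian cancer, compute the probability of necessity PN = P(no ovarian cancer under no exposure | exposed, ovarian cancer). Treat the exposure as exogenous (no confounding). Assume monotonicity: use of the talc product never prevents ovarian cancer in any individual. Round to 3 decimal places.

p₁ = 0.301, p₀ = 0.163.
Under exogeneity and monotonicity, PN = (p₁ − p₀) / p₁.
PN = (0.301 − 0.163) / 0.301 = 0.138 / 0.301 ≈ 0.4585

PN ≈ 0.458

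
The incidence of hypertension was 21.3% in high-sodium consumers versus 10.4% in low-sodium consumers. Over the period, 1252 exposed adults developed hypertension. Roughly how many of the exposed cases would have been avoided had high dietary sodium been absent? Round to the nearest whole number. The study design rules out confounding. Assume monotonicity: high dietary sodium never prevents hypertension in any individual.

about 641 cases

p₁ = 0.213, p₀ = 0.104.
PN = (p₁ − p₀)/p₁ = (0.213 − 0.104) / 0.213 ≈ 0.51174.
Attributable cases ≈ PN × (exposed cases) = 0.51174 × 1252 ≈ 640.69.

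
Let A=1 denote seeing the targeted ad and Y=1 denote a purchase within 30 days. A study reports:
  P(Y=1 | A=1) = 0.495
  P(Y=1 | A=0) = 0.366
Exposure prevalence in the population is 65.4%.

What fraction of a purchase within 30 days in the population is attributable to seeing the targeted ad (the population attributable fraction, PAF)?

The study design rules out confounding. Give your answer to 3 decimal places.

PAF ≈ 0.187

Let p₁ = 0.495, p₀ = 0.366.
Overall risk P(Y=1) = π·p₁ + (1−π)·p₀ = 0.654×0.495 + 0.346×0.366 = 0.45037.
Under exogeneity, PAF = [P(Y=1) − p₀] / P(Y=1).
PAF = (0.45037 − 0.366) / 0.45037 ≈ 0.1873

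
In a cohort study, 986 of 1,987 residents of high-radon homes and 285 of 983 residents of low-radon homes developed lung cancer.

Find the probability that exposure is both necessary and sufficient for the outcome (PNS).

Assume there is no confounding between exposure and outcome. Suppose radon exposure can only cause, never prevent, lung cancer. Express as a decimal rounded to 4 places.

PNS ≈ 0.2063

p₁ = P(outcome | exposed) = 986/1987 = 0.49623
p₀ = P(outcome | unexposed) = 285/983 = 0.28993
Under exogeneity and monotonicity, PNS = p₁ − p₀.
PNS = 0.49623 − 0.28993 = 0.2063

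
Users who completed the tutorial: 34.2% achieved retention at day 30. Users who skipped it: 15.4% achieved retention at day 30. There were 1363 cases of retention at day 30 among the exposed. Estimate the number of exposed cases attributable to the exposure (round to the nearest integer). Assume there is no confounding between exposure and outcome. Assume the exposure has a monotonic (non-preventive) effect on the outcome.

about 749 cases

p₁ = 0.342, p₀ = 0.154.
PN = (p₁ − p₀)/p₁ = (0.342 − 0.154) / 0.342 ≈ 0.54971.
Attributable cases ≈ PN × (exposed cases) = 0.54971 × 1363 ≈ 749.25.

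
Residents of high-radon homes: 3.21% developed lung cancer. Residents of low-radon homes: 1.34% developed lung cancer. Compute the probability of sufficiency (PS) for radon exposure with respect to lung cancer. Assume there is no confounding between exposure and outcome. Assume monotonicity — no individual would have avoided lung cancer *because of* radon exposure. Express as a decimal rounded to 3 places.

p₁ = 0.0321, p₀ = 0.0134.
Under exogeneity and monotonicity, PS = (p₁ − p₀) / (1 − p₀).
PS = (0.0321 − 0.0134) / (1 − 0.0134) = 0.0187 / 0.9866 ≈ 0.0190

PS ≈ 0.019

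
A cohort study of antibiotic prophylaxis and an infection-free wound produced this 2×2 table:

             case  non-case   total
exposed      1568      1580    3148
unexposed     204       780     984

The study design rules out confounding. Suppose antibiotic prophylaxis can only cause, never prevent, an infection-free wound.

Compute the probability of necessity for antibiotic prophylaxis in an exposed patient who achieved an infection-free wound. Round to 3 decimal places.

PN ≈ 0.584

p₁ = P(outcome | exposed) = 1568/3148 = 0.49809
p₀ = P(outcome | unexposed) = 204/984 = 0.20732
Under exogeneity and monotonicity, PN = (p₁ − p₀) / p₁.
PN = (0.49809 − 0.20732) / 0.49809 = 0.29078 / 0.49809 ≈ 0.5838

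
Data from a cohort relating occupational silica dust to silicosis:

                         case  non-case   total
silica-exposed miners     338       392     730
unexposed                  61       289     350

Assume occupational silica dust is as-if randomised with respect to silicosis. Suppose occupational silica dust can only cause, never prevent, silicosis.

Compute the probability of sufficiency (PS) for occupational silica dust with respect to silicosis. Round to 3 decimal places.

PS ≈ 0.350

p₁ = P(outcome | exposed) = 338/730 = 0.46301
p₀ = P(outcome | unexposed) = 61/350 = 0.17429
Under exogeneity and monotonicity, PS = (p₁ − p₀)/(1 − p₀).
PS = (0.46301 − 0.17429) / 0.82571 ≈ 0.3497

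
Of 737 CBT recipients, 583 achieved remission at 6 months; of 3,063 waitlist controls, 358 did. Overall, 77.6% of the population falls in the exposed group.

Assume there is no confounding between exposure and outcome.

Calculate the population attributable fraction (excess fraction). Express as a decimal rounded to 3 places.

p₁ = P(outcome | exposed) = 583/737 = 0.79104
p₀ = P(outcome | unexposed) = 358/3063 = 0.11688
Overall risk P(Y=1) = π·p₁ + (1−π)·p₀ = 0.776×0.79104 + 0.224×0.11688 = 0.64003.
Under exogeneity, PAF = [P(Y=1) − p₀] / P(Y=1).
PAF = (0.64003 − 0.11688) / 0.64003 ≈ 0.8174

PAF ≈ 0.817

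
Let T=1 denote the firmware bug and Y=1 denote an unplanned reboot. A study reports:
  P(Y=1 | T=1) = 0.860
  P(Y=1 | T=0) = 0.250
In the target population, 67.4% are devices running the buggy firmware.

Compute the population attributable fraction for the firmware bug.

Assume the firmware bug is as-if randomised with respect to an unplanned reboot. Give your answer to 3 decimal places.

Let p₁ = 0.86, p₀ = 0.25.
Overall risk P(Y=1) = π·p₁ + (1−π)·p₀ = 0.674×0.86 + 0.326×0.25 = 0.66114.
Under exogeneity, PAF = [P(Y=1) − p₀] / P(Y=1).
PAF = (0.66114 − 0.25) / 0.66114 ≈ 0.6219

PAF ≈ 0.622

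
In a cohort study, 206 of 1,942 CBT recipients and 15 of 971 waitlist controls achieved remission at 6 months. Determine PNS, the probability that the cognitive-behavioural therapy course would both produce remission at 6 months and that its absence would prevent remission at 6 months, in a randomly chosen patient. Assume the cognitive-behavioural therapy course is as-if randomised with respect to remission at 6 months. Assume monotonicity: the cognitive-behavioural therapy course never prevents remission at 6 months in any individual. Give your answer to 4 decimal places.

PNS ≈ 0.0906

p₁ = P(outcome | exposed) = 206/1942 = 0.10608
p₀ = P(outcome | unexposed) = 15/971 = 0.015448
Under exogeneity and monotonicity, PNS = p₁ − p₀.
PNS = 0.10608 − 0.015448 = 0.090628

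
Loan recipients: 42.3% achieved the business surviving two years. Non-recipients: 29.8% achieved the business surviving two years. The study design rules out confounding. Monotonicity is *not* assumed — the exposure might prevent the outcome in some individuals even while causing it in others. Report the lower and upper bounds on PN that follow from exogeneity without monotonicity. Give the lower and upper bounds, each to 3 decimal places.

p₁ = 0.423, p₀ = 0.298.
Under exogeneity alone the bounds on PN are max{0,(p₁−p₀)/p₁} ≤ PN ≤ min{1,(1−p₀)/p₁}.
  lower = (p₁ − p₀)/p₁ = 0.125 / 0.423 ≈ 0.2955
  upper = min{1, (1 − p₀)/p₁} = 0.702 / 0.423 ≈ 1.6596 → capped at 1

0.296 ≤ PN ≤ 1.000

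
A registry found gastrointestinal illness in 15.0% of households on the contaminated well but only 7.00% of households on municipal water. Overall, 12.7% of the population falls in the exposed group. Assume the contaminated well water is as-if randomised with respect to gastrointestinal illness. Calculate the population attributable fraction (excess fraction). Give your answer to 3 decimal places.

p₁ = 0.15, p₀ = 0.07.
Overall risk P(Y=1) = π·p₁ + (1−π)·p₀ = 0.127×0.15 + 0.873×0.07 = 0.08016.
Under exogeneity, PAF = [P(Y=1) − p₀] / P(Y=1).
PAF = (0.08016 − 0.07) / 0.08016 ≈ 0.1267

PAF ≈ 0.127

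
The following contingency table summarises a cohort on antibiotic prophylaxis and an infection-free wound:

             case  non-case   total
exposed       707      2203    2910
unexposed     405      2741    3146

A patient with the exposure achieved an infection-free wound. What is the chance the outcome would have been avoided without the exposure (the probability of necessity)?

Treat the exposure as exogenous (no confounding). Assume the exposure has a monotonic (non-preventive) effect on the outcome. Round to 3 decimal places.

p₁ = P(outcome | exposed) = 707/2910 = 0.24296
p₀ = P(outcome | unexposed) = 405/3146 = 0.12873
Under exogeneity and monotonicity, PN = (p₁ − p₀) / p₁.
PN = (0.24296 − 0.12873) / 0.24296 = 0.11422 / 0.24296 ≈ 0.4701

PN ≈ 0.470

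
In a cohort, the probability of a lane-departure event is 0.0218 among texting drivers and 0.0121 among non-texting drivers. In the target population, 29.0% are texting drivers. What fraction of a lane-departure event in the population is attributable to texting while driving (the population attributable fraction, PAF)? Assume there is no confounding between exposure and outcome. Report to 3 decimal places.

Let p₁ = 0.0218, p₀ = 0.0121.
Overall risk P(Y=1) = π·p₁ + (1−π)·p₀ = 0.29×0.0218 + 0.71×0.0121 = 0.014913.
Under exogeneity, PAF = [P(Y=1) − p₀] / P(Y=1).
PAF = (0.014913 − 0.0121) / 0.014913 ≈ 0.1886

PAF ≈ 0.189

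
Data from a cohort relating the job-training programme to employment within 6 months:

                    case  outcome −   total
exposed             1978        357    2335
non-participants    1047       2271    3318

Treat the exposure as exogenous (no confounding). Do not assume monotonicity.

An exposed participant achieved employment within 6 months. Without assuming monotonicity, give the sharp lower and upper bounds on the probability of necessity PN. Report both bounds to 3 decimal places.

p₁ = P(outcome | exposed) = 1978/2335 = 0.84711
p₀ = P(outcome | unexposed) = 1047/3318 = 0.31555
Under exogeneity alone the bounds on PN are max{0,(p₁−p₀)/p₁} ≤ PN ≤ min{1,(1−p₀)/p₁}.
  lower = (p₁ − p₀)/p₁ = 0.53156 / 0.84711 ≈ 0.6275
  upper = min{1, (1 − p₀)/p₁} = 0.68445 / 0.84711 ≈ 0.8080

0.627 ≤ PN ≤ 0.808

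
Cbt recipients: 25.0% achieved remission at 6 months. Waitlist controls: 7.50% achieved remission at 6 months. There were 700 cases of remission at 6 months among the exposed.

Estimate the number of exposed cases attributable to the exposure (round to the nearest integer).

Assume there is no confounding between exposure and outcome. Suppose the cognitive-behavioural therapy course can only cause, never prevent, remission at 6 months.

about 490 cases

p₁ = 0.25, p₀ = 0.075.
PN = (p₁ − p₀)/p₁ = (0.25 − 0.075) / 0.25 ≈ 0.70000.
Attributable cases ≈ PN × (exposed cases) = 0.70000 × 700 ≈ 490.00.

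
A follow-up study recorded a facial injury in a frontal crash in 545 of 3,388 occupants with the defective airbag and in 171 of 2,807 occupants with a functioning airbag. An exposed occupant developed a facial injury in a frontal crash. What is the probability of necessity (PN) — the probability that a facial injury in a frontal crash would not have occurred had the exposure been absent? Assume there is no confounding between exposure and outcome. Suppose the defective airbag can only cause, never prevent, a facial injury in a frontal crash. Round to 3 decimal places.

PN ≈ 0.621

p₁ = P(outcome | exposed) = 545/3388 = 0.16086
p₀ = P(outcome | unexposed) = 171/2807 = 0.060919
Under exogeneity and monotonicity, PN = (p₁ − p₀) / p₁.
PN = (0.16086 − 0.060919) / 0.16086 = 0.099943 / 0.16086 ≈ 0.6213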